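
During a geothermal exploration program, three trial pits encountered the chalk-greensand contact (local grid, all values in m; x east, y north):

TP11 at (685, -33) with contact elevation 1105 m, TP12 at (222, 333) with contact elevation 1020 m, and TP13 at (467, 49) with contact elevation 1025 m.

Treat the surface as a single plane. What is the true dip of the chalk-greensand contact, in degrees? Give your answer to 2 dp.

34.73°

Let the plane be z = a·x + b·y + c.
TP12−TP11: −463a + 366b = −85;  TP13−TP11: −218a + 82b = −80.
Solving gives a = 0.53345, b = 0.44259.
Gradient magnitude |∇z| = √(a² + b²) = √(0.28457 + 0.19589) = 0.69315.
True dip = arctan(0.69315) = 34.73°, dipping toward SW (azimuth ≈ 230°).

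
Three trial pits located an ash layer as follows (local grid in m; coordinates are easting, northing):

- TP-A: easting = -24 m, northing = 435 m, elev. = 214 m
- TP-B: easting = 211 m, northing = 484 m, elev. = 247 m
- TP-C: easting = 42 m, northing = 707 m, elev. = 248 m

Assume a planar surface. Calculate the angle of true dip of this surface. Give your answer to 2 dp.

8.75°

Let the plane be z = a·easting + b·northing + c.
TP-B−TP-A: 235a + 49b = 33;  TP-C−TP-A: 66a + 272b = 34.
Solving gives a = 0.12046, b = 0.09577.
Gradient magnitude |∇z| = √(a² + b²) = √(0.01451 + 0.00917) = 0.15389.
True dip = arctan(0.15389) = 8.75°, dipping toward SW (azimuth ≈ 232°).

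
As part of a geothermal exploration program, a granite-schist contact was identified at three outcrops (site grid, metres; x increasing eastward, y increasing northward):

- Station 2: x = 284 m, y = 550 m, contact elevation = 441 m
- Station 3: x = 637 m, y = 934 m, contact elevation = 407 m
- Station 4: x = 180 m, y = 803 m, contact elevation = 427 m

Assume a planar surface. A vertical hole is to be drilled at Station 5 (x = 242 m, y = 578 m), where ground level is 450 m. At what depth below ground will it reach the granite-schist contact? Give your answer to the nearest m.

10 m

Two edge vectors: Station 2→Station 3 = (353, 384, -34), Station 2→Station 4 = (-104, 253, -14).
Normal n = (Station 2→Station 3) × (Station 2→Station 4) = (3226, 8478, 129245).
So ∂z/∂x = −n_x/n_z = −0.02496 and ∂z/∂y = −n_y/n_z = −0.06560.
Intercept c from Station 2: 441 + 7.09 + 36.08 = 484.17.
At (242, 578): z_contact = −6.0 − 37.9 + 484.17 = 440.2 m.
Depth below ground = 450 − 440.2 = 10 m.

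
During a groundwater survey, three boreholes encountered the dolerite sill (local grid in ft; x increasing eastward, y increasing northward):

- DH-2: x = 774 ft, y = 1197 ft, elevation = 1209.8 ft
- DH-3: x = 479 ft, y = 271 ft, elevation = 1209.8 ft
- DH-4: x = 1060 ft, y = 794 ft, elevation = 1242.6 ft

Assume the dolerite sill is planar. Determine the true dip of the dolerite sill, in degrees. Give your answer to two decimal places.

Two edge vectors: DH-2→DH-3 = (-295, -926, 0), DH-2→DH-4 = (286, -403, 32.8).
Normal n = (DH-2→DH-3) × (DH-2→DH-4) = (-30372.8, 9676, 383721).
So ∂z/∂x = −n_x/n_z = 0.07915 and ∂z/∂y = −n_y/n_z = −0.02522.
Gradient magnitude |∇z| = √(a² + b²) = √(0.00627 + 0.00064) = 0.08307.
True dip = arctan(0.08307) = 4.75°, dipping toward WNW (azimuth ≈ 288°).

4.75°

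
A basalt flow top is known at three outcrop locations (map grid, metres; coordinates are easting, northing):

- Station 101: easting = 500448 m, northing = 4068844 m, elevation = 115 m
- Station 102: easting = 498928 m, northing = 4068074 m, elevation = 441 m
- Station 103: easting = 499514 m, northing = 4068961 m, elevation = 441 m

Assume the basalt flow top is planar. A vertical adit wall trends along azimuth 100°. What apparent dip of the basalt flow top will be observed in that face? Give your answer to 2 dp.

Let the plane be z = a·easting + b·northing + c.
Station 102−Station 101: −1520a − 770b = 326;  Station 103−Station 101: −934a + 117b = 326.
Solving gives a = −0.32236, b = 0.21297.
Unit vector along 100° is (sin 100°, cos 100°) = (0.9848, -0.1736).
Slope in that direction = a·(0.9848) + b·(-0.1736) = −0.35444.
Apparent dip = arctan|0.35444| = 19.52° (true dip is 21.1°, so apparent ≤ true as expected).

19.52°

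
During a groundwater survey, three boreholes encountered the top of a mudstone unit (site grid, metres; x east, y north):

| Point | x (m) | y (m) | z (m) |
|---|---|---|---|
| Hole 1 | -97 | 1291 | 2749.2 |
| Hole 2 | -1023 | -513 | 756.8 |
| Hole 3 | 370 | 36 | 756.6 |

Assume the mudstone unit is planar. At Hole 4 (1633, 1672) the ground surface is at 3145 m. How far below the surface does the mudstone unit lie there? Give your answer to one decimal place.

Two edge vectors: Hole 1→Hole 2 = (-926, -1804, -1992.4), Hole 1→Hole 3 = (467, -1255, -1992.6).
Normal n = (Hole 1→Hole 2) × (Hole 1→Hole 3) = (1094188.4, -2775598.4, 2004598).
So ∂z/∂x = −n_x/n_z = −0.545839 and ∂z/∂y = −n_y/n_z = 1.384616.
Intercept c from Hole 1: 2749.2 − 52.95 − 1787.54 = 908.71.
At (1633, 1672): z_contact = −891.36 + 2315.08 + 908.71 = 2332.44 m.
Depth below ground = 3145 − 2332.44 = 812.6 m.

812.6 m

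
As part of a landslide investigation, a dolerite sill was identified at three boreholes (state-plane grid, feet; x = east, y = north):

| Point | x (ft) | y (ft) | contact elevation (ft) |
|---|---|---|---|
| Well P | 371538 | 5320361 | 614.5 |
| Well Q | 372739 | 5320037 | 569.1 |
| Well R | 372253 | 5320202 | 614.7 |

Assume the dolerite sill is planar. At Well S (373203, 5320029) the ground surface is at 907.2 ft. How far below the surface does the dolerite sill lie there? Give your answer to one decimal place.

Two edge vectors: Well P→Well Q = (1201, -324, -45.4), Well P→Well R = (715, -159, 0.2).
Normal n = (Well P→Well Q) × (Well P→Well R) = (-7283.4, -32701.2, 40701).
So ∂z/∂x = −n_x/n_z = 0.178948920 and ∂z/∂y = −n_y/n_z = 0.803449547.
Intercept c from Well P: 614.5 − 66486.32 − 4274641.63 = −4340513.46.
At (373203, 5320029): z_contact = 66784.27 + 4274374.89 − 4340513.46 = 645.70 ft.
Depth below ground = 907.2 − 645.70 = 261.5 ft.

261.5 ft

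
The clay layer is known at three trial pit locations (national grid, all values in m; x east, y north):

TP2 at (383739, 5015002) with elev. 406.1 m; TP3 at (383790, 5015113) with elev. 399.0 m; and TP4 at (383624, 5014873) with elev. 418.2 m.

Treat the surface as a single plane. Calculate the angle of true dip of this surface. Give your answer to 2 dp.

4.36°

Let the plane be z = a·x + b·y + c.
TP3−TP2: 51a + 111b = −7.1;  TP4−TP2: −115a − 129b = 12.1.
Solving gives a = −0.06906, b = −0.03223.
Gradient magnitude |∇z| = √(a² + b²) = √(0.00477 + 0.00104) = 0.07621.
True dip = arctan(0.07621) = 4.36°, dipping toward ENE (azimuth ≈ 065°).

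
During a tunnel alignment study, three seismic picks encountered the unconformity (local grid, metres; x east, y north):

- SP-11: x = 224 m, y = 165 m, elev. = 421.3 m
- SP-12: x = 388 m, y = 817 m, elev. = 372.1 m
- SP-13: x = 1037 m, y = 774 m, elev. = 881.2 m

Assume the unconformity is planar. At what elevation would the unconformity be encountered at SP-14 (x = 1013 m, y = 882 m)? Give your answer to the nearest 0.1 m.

833.8 m

Two edge vectors: SP-11→SP-12 = (164, 652, -49.2), SP-11→SP-13 = (813, 609, 459.9).
Normal n = (SP-11→SP-12) × (SP-11→SP-13) = (329817.6, -115423.2, -430200).
So ∂z/∂x = −n_x/n_z = 0.766661 and ∂z/∂y = −n_y/n_z = −0.268301.
Intercept c from SP-11: 421.3 − 171.73 + 44.27 = 293.84.
At (1013, 882): z = 776.6 − 236.6 + 293.84 = 833.8 m.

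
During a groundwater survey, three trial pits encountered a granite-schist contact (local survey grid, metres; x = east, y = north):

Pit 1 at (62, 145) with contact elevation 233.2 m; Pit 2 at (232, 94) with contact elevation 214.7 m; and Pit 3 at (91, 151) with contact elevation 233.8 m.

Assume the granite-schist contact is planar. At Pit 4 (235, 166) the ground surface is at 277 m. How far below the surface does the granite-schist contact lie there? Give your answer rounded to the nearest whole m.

44 m

Let the plane be z = a·x + b·y + c.
Pit 2−Pit 1: 170a − 51b = −18.5;  Pit 3−Pit 1: 29a + 6b = 0.6.
Solving gives a = −0.03217, b = 0.25550.
Then c = 233.2 − a·62 − b·145 = 198.15.
At (235, 166): z_contact = −7.6 + 42.4 + 198.15 = 233.0 m.
Depth below ground = 277 − 233.0 = 44 m.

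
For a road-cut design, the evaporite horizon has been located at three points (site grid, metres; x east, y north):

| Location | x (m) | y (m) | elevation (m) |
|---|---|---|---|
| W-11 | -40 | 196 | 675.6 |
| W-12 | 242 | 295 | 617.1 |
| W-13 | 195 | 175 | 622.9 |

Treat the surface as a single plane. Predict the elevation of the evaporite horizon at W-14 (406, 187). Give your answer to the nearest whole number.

577 m

Two edge vectors: W-11→W-12 = (282, 99, -58.5), W-11→W-13 = (235, -21, -52.7).
Normal n = (W-11→W-12) × (W-11→W-13) = (-6445.8, 1113.9, -29187).
So ∂z/∂x = −n_x/n_z = −0.22084 and ∂z/∂y = −n_y/n_z = 0.03816.
Intercept c from W-11: 675.6 − 8.83 − 7.48 = 659.29.
At (406, 187): z = −89.7 + 7.1 + 659.29 = 576.8 m.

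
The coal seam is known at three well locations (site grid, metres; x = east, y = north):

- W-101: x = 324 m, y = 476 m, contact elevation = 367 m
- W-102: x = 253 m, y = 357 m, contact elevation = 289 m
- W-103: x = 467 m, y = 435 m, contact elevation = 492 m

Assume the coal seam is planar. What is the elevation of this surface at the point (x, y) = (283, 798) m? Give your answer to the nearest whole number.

367 m

Let the plane be z = a·x + b·y + c.
W-102−W-101: −71a − 119b = −78;  W-103−W-101: 143a − 41b = 125.
Solving gives a = 0.90691, b = 0.11436.
Then c = 367 − a·324 − b·476 = 18.72.
At (283, 798): z = 256.7 + 91.3 + 18.72 = 366.6 m.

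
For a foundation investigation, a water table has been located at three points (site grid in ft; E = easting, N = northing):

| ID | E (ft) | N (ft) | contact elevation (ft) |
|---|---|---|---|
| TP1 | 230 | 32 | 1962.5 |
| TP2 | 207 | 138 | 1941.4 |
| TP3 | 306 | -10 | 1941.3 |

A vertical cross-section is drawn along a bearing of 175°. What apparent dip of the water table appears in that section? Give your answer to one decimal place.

Two edge vectors: TP1→TP2 = (-23, 106, -21.1), TP1→TP3 = (76, -42, -21.2).
Normal n = (TP1→TP2) × (TP1→TP3) = (-3133.4, -2091.2, -7090).
So ∂z/∂E = −n_x/n_z = −0.44195 and ∂z/∂N = −n_y/n_z = −0.29495.
Unit vector along 175° is (sin 175°, cos 175°) = (0.0872, -0.9962).
Slope in that direction = a·(0.0872) + b·(-0.9962) = 0.25531.
Apparent dip = arctan|0.25531| = 14.3° (true dip is 28.0°, so apparent ≤ true as expected).

14.3°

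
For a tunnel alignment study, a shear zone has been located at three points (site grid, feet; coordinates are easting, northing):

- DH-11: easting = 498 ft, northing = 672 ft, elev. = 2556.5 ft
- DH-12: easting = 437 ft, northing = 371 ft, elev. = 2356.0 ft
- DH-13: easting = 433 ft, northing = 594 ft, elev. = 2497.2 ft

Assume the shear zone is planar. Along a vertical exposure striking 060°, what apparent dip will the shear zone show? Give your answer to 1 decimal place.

Two edge vectors: DH-11→DH-12 = (-61, -301, -200.5), DH-11→DH-13 = (-65, -78, -59.3).
Normal n = (DH-11→DH-12) × (DH-11→DH-13) = (2210.3, 9415.2, -14807).
So ∂z/∂easting = −n_x/n_z = 0.14927 and ∂z/∂northing = −n_y/n_z = 0.63586.
Unit vector along 060° is (sin 60°, cos 60°) = (0.8660, 0.5000).
Slope in that direction = a·(0.8660) + b·(0.5000) = 0.44721.
Apparent dip = arctan|0.44721| = 24.1° (true dip is 33.2°, so apparent ≤ true as expected).

24.1°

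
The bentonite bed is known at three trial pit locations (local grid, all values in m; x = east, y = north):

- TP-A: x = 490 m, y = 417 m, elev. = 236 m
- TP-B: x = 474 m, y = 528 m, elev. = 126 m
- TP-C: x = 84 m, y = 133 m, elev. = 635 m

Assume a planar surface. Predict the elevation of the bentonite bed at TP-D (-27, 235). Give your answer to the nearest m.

Two edge vectors: TP-A→TP-B = (-16, 111, -110), TP-A→TP-C = (-406, -284, 399).
Normal n = (TP-A→TP-B) × (TP-A→TP-C) = (13049, 51044, 49610).
So ∂z/∂x = −n_x/n_z = −0.26303 and ∂z/∂y = −n_y/n_z = −1.02891.
Intercept c from TP-A: 236 + 128.89 + 429.05 = 793.94.
At (-27, 235): z = 7.1 − 241.8 + 793.94 = 559.2 m.

559 m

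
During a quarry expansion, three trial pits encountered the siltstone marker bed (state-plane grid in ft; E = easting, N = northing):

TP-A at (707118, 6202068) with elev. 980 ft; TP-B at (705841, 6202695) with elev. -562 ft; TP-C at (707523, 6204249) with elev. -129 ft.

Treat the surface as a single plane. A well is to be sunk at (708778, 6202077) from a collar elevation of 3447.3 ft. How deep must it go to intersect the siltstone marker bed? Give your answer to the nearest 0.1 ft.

1016.2 ft

Let the plane be z = a·E + b·N + c.
TP-B−TP-A: −1277a + 627b = −1542;  TP-C−TP-A: 405a + 2181b = −1109.
Solving gives a = 0.877820269, b = −0.671488862.
Then c = 980 − a·707118 − b·6202068 = 3544877.07.
At (708778, 6202077): z_contact = 622179.69 − 4164625.63 + 3544877.07 = 2431.14 ft.
Depth below ground = 3447.3 − 2431.14 = 1016.2 ft.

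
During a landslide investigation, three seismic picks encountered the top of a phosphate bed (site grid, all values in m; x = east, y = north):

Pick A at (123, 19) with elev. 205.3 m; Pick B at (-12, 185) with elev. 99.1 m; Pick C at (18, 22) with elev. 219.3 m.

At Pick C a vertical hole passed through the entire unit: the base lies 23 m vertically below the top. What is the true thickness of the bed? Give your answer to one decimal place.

18.1 m

Let the plane be z = a·x + b·y + c.
Pick B−Pick A: −135a + 166b = −106.2;  Pick C−Pick A: −105a + 3b = 14.
Solving gives a = −0.15522, b = −0.76599.
|∇z| = √(a²+b²) = 0.78156, so dip δ = arctan(0.78156) = 38.01°.
True thickness = vertical thickness × cos δ = 23 × cos 38.01° = 18.1 m.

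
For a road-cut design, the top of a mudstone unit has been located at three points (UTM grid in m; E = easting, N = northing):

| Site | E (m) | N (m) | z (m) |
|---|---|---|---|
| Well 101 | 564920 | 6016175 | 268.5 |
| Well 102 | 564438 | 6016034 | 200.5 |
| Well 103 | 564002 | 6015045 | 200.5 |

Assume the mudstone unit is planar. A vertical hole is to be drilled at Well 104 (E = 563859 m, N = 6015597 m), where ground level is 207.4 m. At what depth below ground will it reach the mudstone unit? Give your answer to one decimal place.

69.5 m

Let the plane be z = a·E + b·N + c.
Well 102−Well 101: −482a − 141b = −68;  Well 103−Well 101: −918a − 1130b = −68.
Solving gives a = 0.161966370, b = −0.071402768.
Then c = 268.5 − a·564920 − b·6016175 = 338342.00.
At (563859, 6015597): z_contact = 91326.20 − 429530.28 + 338342.00 = 137.92 m.
Depth below ground = 207.4 − 137.92 = 69.5 m.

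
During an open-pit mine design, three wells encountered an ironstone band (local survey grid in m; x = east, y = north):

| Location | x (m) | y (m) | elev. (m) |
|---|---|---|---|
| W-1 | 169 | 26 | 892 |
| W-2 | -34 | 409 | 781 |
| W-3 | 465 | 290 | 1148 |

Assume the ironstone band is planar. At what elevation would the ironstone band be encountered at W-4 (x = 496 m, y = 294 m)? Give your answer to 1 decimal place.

1172.1 m

Let the plane be z = a·x + b·y + c.
W-2−W-1: −203a + 383b = −111;  W-3−W-1: 296a + 264b = 256.
Solving gives a = 0.76277, b = 0.11447.
Then c = 892 − a·169 − b·26 = 760.12.
At (496, 294): z = 378.3 + 33.7 + 760.12 = 1172.1 m.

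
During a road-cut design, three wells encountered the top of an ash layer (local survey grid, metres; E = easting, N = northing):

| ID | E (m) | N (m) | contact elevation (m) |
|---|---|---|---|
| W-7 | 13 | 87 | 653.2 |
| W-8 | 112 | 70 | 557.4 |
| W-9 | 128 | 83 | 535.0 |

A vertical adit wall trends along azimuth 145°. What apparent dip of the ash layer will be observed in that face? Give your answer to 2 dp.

Let the plane be z = a·E + b·N + c.
W-8−W-7: 99a − 17b = −95.8;  W-9−W-7: 115a − 4b = −118.2.
Solving gives a = −1.04310, b = −0.43926.
Unit vector along 145° is (sin 145°, cos 145°) = (0.5736, -0.8192).
Slope in that direction = a·(0.5736) + b·(-0.8192) = −0.23848.
Apparent dip = arctan|0.23848| = 13.41° (true dip is 48.5°, so apparent ≤ true as expected).

13.41°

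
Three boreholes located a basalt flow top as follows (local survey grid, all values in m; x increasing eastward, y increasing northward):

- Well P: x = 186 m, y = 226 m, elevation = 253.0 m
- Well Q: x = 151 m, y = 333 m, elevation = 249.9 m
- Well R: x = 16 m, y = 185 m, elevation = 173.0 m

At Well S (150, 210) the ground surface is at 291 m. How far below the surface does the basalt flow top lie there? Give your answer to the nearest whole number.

Two edge vectors: Well P→Well Q = (-35, 107, -3.1), Well P→Well R = (-170, -41, -80).
Normal n = (Well P→Well Q) × (Well P→Well R) = (-8687.1, -2273, 19625).
So ∂z/∂x = −n_x/n_z = 0.44265 and ∂z/∂y = −n_y/n_z = 0.11582.
Intercept c from Well P: 253 − 82.33 − 26.18 = 144.49.
At (150, 210): z_contact = 66.4 + 24.3 + 144.49 = 235.2 m.
Depth below ground = 291 − 235.2 = 56 m.

56 m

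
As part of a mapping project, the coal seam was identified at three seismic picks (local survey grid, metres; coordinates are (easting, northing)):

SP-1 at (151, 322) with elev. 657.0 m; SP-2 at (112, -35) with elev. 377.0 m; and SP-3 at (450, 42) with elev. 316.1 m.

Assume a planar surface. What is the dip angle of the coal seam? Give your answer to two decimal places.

42.08°

Two edge vectors: SP-1→SP-2 = (-39, -357, -280), SP-1→SP-3 = (299, -280, -340.9).
Normal n = (SP-1→SP-2) × (SP-1→SP-3) = (43301.3, -97015.1, 117663).
So ∂z/∂E = −n_x/n_z = −0.36801 and ∂z/∂N = −n_y/n_z = 0.82452.
Gradient magnitude |∇z| = √(a² + b²) = √(0.13543 + 0.67983) = 0.90292.
True dip = arctan(0.90292) = 42.08°, dipping toward SSE (azimuth ≈ 156°).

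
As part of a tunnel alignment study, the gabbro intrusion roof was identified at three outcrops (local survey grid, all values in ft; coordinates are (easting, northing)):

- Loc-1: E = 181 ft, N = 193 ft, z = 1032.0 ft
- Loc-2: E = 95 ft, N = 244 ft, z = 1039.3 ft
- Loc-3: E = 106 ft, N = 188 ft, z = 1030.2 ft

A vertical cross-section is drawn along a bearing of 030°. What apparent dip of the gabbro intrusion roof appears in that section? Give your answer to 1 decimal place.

8.5°

Let the plane be z = a·E + b·N + c.
Loc-2−Loc-1: −86a + 51b = 7.3;  Loc-3−Loc-1: −75a − 5b = −1.8.
Solving gives a = 0.01300, b = 0.16505.
Unit vector along 030° is (sin 30°, cos 30°) = (0.5000, 0.8660).
Slope in that direction = a·(0.5000) + b·(0.8660) = 0.14944.
Apparent dip = arctan|0.14944| = 8.5° (true dip is 9.4°, so apparent ≤ true as expected).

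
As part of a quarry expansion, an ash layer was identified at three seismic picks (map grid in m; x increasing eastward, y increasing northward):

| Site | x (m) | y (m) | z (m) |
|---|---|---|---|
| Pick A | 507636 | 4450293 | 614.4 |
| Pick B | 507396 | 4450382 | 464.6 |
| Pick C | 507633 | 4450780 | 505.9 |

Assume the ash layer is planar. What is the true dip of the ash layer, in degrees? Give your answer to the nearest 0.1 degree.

Two edge vectors: Pick A→Pick B = (-240, 89, -149.8), Pick A→Pick C = (-3, 487, -108.5).
Normal n = (Pick A→Pick B) × (Pick A→Pick C) = (63296.1, -25590.6, -116613).
So ∂z/∂x = −n_x/n_z = 0.54279 and ∂z/∂y = −n_y/n_z = −0.21945.
Gradient magnitude |∇z| = √(a² + b²) = √(0.29462 + 0.04816) = 0.58547.
True dip = arctan(0.58547) = 30.3°, dipping toward WNW (azimuth ≈ 292°).

30.3°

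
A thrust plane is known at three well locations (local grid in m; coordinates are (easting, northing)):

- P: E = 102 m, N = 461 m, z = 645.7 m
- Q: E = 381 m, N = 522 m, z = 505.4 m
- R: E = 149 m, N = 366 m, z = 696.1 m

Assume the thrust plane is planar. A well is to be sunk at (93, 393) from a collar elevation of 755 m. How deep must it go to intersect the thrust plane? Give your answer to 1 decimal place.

58.3 m

Two edge vectors: P→Q = (279, 61, -140.3), P→R = (47, -95, 50.4).
Normal n = (P→Q) × (P→R) = (-10254.1, -20655.7, -29372).
So ∂z/∂E = −n_x/n_z = −0.34911 and ∂z/∂N = −n_y/n_z = −0.70324.
Intercept c from P: 645.7 + 35.61 + 324.20 = 1005.51.
At (93, 393): z_contact = −32.47 − 276.38 + 1005.51 = 696.66 m.
Depth below ground = 755 − 696.66 = 58.3 m.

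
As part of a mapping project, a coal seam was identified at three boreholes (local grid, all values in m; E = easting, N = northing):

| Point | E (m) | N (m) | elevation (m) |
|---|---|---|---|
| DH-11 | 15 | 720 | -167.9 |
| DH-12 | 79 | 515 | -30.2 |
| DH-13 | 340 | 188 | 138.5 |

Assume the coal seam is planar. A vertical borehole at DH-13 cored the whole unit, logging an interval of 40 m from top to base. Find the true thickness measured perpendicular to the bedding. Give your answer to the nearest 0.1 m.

Two edge vectors: DH-11→DH-12 = (64, -205, 137.7), DH-11→DH-13 = (325, -532, 306.4).
Normal n = (DH-11→DH-12) × (DH-11→DH-13) = (10444.4, 25142.9, 32577).
So ∂z/∂E = −n_x/n_z = −0.32061 and ∂z/∂N = −n_y/n_z = −0.77180.
|∇z| = √(a²+b²) = 0.83574, so dip δ = arctan(0.83574) = 39.89°.
True thickness = vertical thickness × cos δ = 40 × cos 39.89° = 30.7 m.

30.7 m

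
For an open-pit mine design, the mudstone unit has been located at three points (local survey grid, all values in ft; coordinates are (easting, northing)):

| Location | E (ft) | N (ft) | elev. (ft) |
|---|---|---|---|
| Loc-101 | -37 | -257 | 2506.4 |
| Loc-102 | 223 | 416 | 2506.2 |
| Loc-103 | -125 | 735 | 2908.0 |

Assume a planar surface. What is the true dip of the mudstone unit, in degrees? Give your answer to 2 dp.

42.43°

Let the plane be z = a·E + b·N + c.
Loc-102−Loc-101: 260a + 673b = −0.2;  Loc-103−Loc-101: −88a + 992b = 401.6.
Solving gives a = −0.85285, b = 0.32918.
Gradient magnitude |∇z| = √(a² + b²) = √(0.72735 + 0.10836) = 0.91417.
True dip = arctan(0.91417) = 42.43°, dipping toward ESE (azimuth ≈ 111°).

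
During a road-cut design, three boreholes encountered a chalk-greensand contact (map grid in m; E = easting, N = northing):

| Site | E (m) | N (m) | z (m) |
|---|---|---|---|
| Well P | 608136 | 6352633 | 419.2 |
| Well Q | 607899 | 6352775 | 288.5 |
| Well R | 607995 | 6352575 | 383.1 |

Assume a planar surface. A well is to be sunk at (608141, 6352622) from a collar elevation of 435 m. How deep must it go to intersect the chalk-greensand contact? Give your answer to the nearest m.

Two edge vectors: Well P→Well Q = (-237, 142, -130.7), Well P→Well R = (-141, -58, -36.1).
Normal n = (Well P→Well Q) × (Well P→Well R) = (-12706.8, 9873, 33768).
So ∂z/∂E = −n_x/n_z = 0.37629709 and ∂z/∂N = −n_y/n_z = −0.29237740.
Intercept c from Well P: 419.2 − 228839.80 + 1857366.31 = 1628945.71.
At (608141, 6352622): z_contact = 228841.7 − 1857363.1 + 1628945.71 = 424.3 m.
Depth below ground = 435 − 424.3 = 11 m.

11 m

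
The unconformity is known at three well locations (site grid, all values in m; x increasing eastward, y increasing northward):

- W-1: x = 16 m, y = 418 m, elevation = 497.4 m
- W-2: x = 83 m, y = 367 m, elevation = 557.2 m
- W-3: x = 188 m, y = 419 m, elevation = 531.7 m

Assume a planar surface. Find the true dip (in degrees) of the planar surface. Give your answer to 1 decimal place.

42.8°

Two edge vectors: W-1→W-2 = (67, -51, 59.8), W-1→W-3 = (172, 1, 34.3).
Normal n = (W-1→W-2) × (W-1→W-3) = (-1809.1, 7987.5, 8839).
So ∂z/∂x = −n_x/n_z = 0.20467 and ∂z/∂y = −n_y/n_z = −0.90367.
Gradient magnitude |∇z| = √(a² + b²) = √(0.04189 + 0.81661) = 0.92655.
True dip = arctan(0.92655) = 42.8°, dipping toward NNW (azimuth ≈ 347°).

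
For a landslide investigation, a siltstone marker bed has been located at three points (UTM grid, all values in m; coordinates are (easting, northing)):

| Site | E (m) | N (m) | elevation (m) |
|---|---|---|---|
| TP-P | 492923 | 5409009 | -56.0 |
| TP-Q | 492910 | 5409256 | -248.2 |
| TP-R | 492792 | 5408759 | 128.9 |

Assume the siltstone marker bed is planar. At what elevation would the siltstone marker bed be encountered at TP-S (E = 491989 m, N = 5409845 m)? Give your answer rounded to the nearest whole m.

Let the plane be z = a·E + b·N + c.
TP-Q−TP-P: −13a + 247b = −192.2;  TP-R−TP-P: −131a − 250b = 184.9.
Solving gives a = 0.06683236, b = −0.77462016.
Then c = -56 − a·492923 − b·5409009 = 4156928.20.
At (491989, 5409845): z = 32880.8 − 4190575.0 + 4156928.20 = -766.0 m.

-766 m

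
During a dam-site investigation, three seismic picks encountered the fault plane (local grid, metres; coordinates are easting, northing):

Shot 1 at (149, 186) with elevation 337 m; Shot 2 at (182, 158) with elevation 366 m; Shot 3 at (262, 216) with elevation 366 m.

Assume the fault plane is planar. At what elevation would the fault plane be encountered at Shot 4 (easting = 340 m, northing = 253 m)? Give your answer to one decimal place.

Let the plane be z = a·easting + b·northing + c.
Shot 2−Shot 1: 33a − 28b = 29;  Shot 3−Shot 1: 113a + 30b = 29.
Solving gives a = 0.40491, b = −0.55850.
Then c = 337 − a·149 − b·186 = 380.55.
At (340, 253): z = 137.7 − 141.3 + 380.55 = 376.9 m.

376.9 m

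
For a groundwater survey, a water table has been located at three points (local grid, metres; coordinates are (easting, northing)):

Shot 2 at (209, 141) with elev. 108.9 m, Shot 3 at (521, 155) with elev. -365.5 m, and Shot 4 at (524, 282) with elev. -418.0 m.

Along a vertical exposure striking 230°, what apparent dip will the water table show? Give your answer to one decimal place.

54.4°

Let the plane be z = a·E + b·N + c.
Shot 3−Shot 2: 312a + 14b = −474.4;  Shot 4−Shot 2: 315a + 141b = −526.9.
Solving gives a = −1.50356, b = −0.37787.
Unit vector along 230° is (sin 230°, cos 230°) = (-0.7660, -0.6428).
Slope in that direction = a·(-0.7660) + b·(-0.6428) = 1.39468.
Apparent dip = arctan|1.39468| = 54.4° (true dip is 57.2°, so apparent ≤ true as expected).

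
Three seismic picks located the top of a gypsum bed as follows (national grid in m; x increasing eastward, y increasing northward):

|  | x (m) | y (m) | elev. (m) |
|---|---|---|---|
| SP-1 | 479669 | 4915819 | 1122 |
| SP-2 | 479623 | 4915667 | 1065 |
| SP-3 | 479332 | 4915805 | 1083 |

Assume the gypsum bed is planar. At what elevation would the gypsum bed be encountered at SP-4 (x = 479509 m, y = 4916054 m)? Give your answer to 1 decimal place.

Two edge vectors: SP-1→SP-2 = (-46, -152, -57), SP-1→SP-3 = (-337, -14, -39).
Normal n = (SP-1→SP-2) × (SP-1→SP-3) = (5130, 17415, -50580).
So ∂z/∂x = −n_x/n_z = 0.101423488 and ∂z/∂y = −n_y/n_z = 0.344306050.
Intercept c from SP-1: 1122 − 48649.70 − 1692546.22 = −1740073.92.
At (479509, 4916054): z = 48633.5 + 1692627.1 − 1740073.92 = 1186.7 m.

1186.7 m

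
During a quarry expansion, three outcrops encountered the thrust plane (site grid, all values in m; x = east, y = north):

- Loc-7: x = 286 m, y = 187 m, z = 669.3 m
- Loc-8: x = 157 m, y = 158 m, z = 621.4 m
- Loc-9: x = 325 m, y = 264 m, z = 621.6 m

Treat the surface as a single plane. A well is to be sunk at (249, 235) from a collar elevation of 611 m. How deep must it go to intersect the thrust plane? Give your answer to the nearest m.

7 m

Let the plane be z = a·x + b·y + c.
Loc-8−Loc-7: −129a − 29b = −47.9;  Loc-9−Loc-7: 39a + 77b = −47.7.
Solving gives a = 0.57619, b = −0.91132.
Then c = 669.3 − a·286 − b·187 = 674.93.
At (249, 235): z_contact = 143.5 − 214.2 + 674.93 = 604.2 m.
Depth below ground = 611 − 604.2 = 7 m.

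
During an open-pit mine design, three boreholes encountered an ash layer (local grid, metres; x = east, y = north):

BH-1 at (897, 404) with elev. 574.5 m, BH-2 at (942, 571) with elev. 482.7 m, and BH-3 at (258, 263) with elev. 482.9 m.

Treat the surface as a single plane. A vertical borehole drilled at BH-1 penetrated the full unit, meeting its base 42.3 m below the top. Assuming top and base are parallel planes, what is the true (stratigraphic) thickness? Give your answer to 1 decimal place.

Let the plane be z = a·x + b·y + c.
BH-2−BH-1: 45a + 167b = −91.8;  BH-3−BH-1: −639a − 141b = −91.6.
Solving gives a = 0.28137, b = −0.62552.
|∇z| = √(a²+b²) = 0.68589, so dip δ = arctan(0.68589) = 34.45°.
True thickness = vertical thickness × cos δ = 42.3 × cos 34.45° = 34.9 m.

34.9 m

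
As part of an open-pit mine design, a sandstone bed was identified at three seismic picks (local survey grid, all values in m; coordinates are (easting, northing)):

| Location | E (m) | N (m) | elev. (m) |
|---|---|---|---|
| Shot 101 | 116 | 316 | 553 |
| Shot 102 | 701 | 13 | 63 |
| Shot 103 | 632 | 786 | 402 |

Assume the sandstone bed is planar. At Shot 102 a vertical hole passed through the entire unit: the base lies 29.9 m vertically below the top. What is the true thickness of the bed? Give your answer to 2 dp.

23.98 m

Two edge vectors: Shot 101→Shot 102 = (585, -303, -490), Shot 101→Shot 103 = (516, 470, -151).
Normal n = (Shot 101→Shot 102) × (Shot 101→Shot 103) = (276053, -164505, 431298).
So ∂z/∂E = −n_x/n_z = −0.64005 and ∂z/∂N = −n_y/n_z = 0.38142.
|∇z| = √(a²+b²) = 0.74508, so dip δ = arctan(0.74508) = 36.69°.
True thickness = vertical thickness × cos δ = 29.9 × cos 36.69° = 23.98 m.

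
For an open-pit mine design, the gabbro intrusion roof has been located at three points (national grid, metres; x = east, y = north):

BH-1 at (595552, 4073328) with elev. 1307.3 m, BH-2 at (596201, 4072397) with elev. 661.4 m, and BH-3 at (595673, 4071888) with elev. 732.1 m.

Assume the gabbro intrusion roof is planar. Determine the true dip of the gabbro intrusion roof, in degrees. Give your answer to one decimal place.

Two edge vectors: BH-1→BH-2 = (649, -931, -645.9), BH-1→BH-3 = (121, -1440, -575.2).
Normal n = (BH-1→BH-2) × (BH-1→BH-3) = (-394584.8, 295150.9, -821909).
So ∂z/∂x = −n_x/n_z = −0.48008 and ∂z/∂y = −n_y/n_z = 0.35910.
Gradient magnitude |∇z| = √(a² + b²) = √(0.23048 + 0.12896) = 0.59953.
True dip = arctan(0.59953) = 30.9°, dipping toward SE (azimuth ≈ 127°).

30.9°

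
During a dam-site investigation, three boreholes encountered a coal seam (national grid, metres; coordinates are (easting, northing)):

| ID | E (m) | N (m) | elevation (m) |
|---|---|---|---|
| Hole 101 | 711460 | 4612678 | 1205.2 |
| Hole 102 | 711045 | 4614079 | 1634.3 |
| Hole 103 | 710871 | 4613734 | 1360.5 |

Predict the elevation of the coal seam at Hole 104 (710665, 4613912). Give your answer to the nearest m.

Two edge vectors: Hole 101→Hole 102 = (-415, 1401, 429.1), Hole 101→Hole 103 = (-589, 1056, 155.3).
Normal n = (Hole 101→Hole 102) × (Hole 101→Hole 103) = (-235554.3, -188290.4, 386949).
So ∂z/∂E = −n_x/n_z = 0.60874766 and ∂z/∂N = −n_y/n_z = 0.48660263.
Intercept c from Hole 101: 1205.2 − 433099.61 − 2244541.23 = −2676435.65.
At (710665, 4613912): z = 432615.7 + 2245141.7 − 2676435.65 = 1321.7 m.

1322 m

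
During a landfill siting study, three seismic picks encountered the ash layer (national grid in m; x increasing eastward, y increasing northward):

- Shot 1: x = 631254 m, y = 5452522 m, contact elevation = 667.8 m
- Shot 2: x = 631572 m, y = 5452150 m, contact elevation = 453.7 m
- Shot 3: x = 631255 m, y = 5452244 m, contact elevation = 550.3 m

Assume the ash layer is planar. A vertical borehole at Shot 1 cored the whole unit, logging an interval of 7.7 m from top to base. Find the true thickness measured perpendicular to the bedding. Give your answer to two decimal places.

Two edge vectors: Shot 1→Shot 2 = (318, -372, -214.1), Shot 1→Shot 3 = (1, -278, -117.5).
Normal n = (Shot 1→Shot 2) × (Shot 1→Shot 3) = (-15809.8, 37150.9, -88032).
So ∂z/∂x = −n_x/n_z = −0.17959 and ∂z/∂y = −n_y/n_z = 0.42202.
|∇z| = √(a²+b²) = 0.45864, so dip δ = arctan(0.45864) = 24.64°.
True thickness = vertical thickness × cos δ = 7.7 × cos 24.64° = 7.00 m.

7.00 m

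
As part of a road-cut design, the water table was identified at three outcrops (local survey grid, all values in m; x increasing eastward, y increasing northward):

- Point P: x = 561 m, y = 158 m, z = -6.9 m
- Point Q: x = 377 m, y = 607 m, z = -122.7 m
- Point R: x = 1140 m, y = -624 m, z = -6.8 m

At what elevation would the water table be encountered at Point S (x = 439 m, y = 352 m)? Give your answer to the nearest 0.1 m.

-23.8 m

Two edge vectors: Point P→Point Q = (-184, 449, -115.8), Point P→Point R = (579, -782, 0.1).
Normal n = (Point P→Point Q) × (Point P→Point R) = (-90510.7, -67029.8, -116083).
So ∂z/∂x = −n_x/n_z = −0.779707 and ∂z/∂y = −n_y/n_z = −0.577430.
Intercept c from Point P: -6.9 + 437.42 + 91.23 = 521.75.
At (439, 352): z = −342.3 − 203.3 + 521.75 = -23.8 m.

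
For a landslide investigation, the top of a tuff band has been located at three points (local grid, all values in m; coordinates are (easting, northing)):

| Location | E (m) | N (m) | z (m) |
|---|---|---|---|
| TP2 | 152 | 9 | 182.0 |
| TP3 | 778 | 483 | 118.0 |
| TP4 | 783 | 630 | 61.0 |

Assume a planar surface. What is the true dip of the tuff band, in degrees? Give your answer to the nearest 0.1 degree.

Let the plane be z = a·E + b·N + c.
TP3−TP2: 626a + 474b = −64;  TP4−TP2: 631a + 621b = −121.
Solving gives a = 0.19643, b = −0.39444.
Gradient magnitude |∇z| = √(a² + b²) = √(0.03858 + 0.15558) = 0.44064.
True dip = arctan(0.44064) = 23.8°, dipping toward NNW (azimuth ≈ 334°).

23.8°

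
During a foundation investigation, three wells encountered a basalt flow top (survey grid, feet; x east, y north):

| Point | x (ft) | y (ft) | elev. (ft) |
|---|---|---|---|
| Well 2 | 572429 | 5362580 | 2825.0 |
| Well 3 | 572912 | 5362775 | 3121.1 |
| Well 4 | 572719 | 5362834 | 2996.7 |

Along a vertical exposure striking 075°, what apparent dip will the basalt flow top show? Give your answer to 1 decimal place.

Let the plane be z = a·x + b·y + c.
Well 3−Well 2: 483a + 195b = 296.1;  Well 4−Well 2: 290a + 254b = 171.7.
Solving gives a = 0.63098, b = −0.04442.
Unit vector along 075° is (sin 75°, cos 75°) = (0.9659, 0.2588).
Slope in that direction = a·(0.9659) + b·(0.2588) = 0.59798.
Apparent dip = arctan|0.59798| = 30.9° (true dip is 32.3°, so apparent ≤ true as expected).

30.9°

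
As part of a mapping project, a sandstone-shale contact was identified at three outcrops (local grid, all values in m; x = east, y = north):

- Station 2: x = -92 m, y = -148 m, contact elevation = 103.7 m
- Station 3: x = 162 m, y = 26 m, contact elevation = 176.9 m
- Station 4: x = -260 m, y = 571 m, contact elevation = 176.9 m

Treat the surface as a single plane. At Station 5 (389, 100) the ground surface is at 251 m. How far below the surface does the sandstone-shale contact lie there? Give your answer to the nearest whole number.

Let the plane be z = a·x + b·y + c.
Station 3−Station 2: 254a + 174b = 73.2;  Station 4−Station 2: −168a + 719b = 73.2.
Solving gives a = 0.18831, b = 0.14581.
Then c = 103.7 − a·-92 − b·-148 = 142.60.
At (389, 100): z_contact = 73.3 + 14.6 + 142.60 = 230.4 m.
Depth below ground = 251 − 230.4 = 21 m.

21 m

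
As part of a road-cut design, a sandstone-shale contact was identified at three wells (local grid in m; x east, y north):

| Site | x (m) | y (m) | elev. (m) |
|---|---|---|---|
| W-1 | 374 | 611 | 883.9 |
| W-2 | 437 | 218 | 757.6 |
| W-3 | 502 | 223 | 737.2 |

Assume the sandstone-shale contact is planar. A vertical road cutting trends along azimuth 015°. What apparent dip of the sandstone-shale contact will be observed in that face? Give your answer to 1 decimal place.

Two edge vectors: W-1→W-2 = (63, -393, -126.3), W-1→W-3 = (128, -388, -146.7).
Normal n = (W-1→W-2) × (W-1→W-3) = (8648.7, -6924.3, 25860).
So ∂z/∂x = −n_x/n_z = −0.33444 and ∂z/∂y = −n_y/n_z = 0.26776.
Unit vector along 015° is (sin 15°, cos 15°) = (0.2588, 0.9659).
Slope in that direction = a·(0.2588) + b·(0.9659) = 0.17208.
Apparent dip = arctan|0.17208| = 9.8° (true dip is 23.2°, so apparent ≤ true as expected).

9.8°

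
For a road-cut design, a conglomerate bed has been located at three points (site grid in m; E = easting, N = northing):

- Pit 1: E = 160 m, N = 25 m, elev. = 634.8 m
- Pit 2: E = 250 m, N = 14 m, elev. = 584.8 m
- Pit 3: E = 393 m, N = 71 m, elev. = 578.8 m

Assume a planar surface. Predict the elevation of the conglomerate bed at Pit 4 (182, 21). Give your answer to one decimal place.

621.3 m

Two edge vectors: Pit 1→Pit 2 = (90, -11, -50), Pit 1→Pit 3 = (233, 46, -56).
Normal n = (Pit 1→Pit 2) × (Pit 1→Pit 3) = (2916, -6610, 6703).
So ∂z/∂E = −n_x/n_z = −0.43503 and ∂z/∂N = −n_y/n_z = 0.98613.
Intercept c from Pit 1: 634.8 + 69.60 − 24.65 = 679.75.
At (182, 21): z = −79.2 + 20.7 + 679.75 = 621.3 m.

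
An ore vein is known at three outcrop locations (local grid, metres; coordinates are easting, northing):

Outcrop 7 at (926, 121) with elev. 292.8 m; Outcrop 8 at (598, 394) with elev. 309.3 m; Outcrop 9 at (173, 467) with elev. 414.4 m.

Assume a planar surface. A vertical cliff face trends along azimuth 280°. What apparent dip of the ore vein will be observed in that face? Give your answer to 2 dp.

13.61°

Two edge vectors: Outcrop 7→Outcrop 8 = (-328, 273, 16.5), Outcrop 7→Outcrop 9 = (-753, 346, 121.6).
Normal n = (Outcrop 7→Outcrop 8) × (Outcrop 7→Outcrop 9) = (27487.8, 27460.3, 92081).
So ∂z/∂easting = −n_x/n_z = −0.29852 and ∂z/∂northing = −n_y/n_z = −0.29822.
Unit vector along 280° is (sin 280°, cos 280°) = (-0.9848, 0.1736).
Slope in that direction = a·(-0.9848) + b·(0.1736) = 0.24220.
Apparent dip = arctan|0.24220| = 13.61° (true dip is 22.9°, so apparent ≤ true as expected).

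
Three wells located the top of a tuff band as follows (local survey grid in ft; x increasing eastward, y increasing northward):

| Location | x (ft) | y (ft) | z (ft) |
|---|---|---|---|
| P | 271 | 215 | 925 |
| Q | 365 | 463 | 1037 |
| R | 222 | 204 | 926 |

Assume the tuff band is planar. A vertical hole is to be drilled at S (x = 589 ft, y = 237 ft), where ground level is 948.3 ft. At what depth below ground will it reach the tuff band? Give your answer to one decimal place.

54.6 ft

Let the plane be z = a·x + b·y + c.
Q−P: 94a + 248b = 112;  R−P: −49a − 11b = 1.
Solving gives a = −0.13312, b = 0.50207.
Then c = 925 − a·271 − b·215 = 853.13.
At (589, 237): z_contact = −78.41 + 118.99 + 853.13 = 893.71 ft.
Depth below ground = 948.3 − 893.71 = 54.6 ft.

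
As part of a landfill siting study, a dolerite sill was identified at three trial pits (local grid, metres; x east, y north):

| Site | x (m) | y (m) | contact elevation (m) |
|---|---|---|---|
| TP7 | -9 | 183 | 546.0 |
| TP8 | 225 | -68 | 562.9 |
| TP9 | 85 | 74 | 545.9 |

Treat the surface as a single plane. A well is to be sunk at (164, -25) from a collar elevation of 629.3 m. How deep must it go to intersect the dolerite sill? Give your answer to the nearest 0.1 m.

Two edge vectors: TP7→TP8 = (234, -251, 16.9), TP7→TP9 = (94, -109, -0.1).
Normal n = (TP7→TP8) × (TP7→TP9) = (1867.2, 1612, -1912).
So ∂z/∂x = −n_x/n_z = 0.97657 and ∂z/∂y = −n_y/n_z = 0.84310.
Intercept c from TP7: 546 + 8.79 − 154.29 = 400.50.
At (164, -25): z_contact = 160.16 − 21.08 + 400.50 = 539.58 m.
Depth below ground = 629.3 − 539.58 = 89.7 m.

89.7 m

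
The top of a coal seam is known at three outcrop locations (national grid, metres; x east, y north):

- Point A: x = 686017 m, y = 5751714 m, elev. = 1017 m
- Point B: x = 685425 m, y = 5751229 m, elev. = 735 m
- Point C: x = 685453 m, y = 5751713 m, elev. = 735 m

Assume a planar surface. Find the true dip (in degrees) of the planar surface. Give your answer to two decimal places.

Two edge vectors: Point A→Point B = (-592, -485, -282), Point A→Point C = (-564, -1, -282).
Normal n = (Point A→Point B) × (Point A→Point C) = (136488, -7896, -272948).
So ∂z/∂x = −n_x/n_z = 0.50005 and ∂z/∂y = −n_y/n_z = −0.02893.
Gradient magnitude |∇z| = √(a² + b²) = √(0.25005 + 0.00084) = 0.50089.
True dip = arctan(0.50089) = 26.61°, dipping toward W (azimuth ≈ 273°).

26.61°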